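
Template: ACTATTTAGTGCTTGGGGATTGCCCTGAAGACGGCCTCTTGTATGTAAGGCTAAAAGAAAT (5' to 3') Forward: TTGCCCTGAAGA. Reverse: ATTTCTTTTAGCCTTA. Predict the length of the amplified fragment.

42 bp

Scanning the template, TTGCCCTGAAGA occurs at positions 20–31; this primer anneals to the bottom strand there with its 3' end pointing downstream.
Reverse complement of the reverse primer: TAAGGCTAAAAGAAAT. This occurs on the top strand at positions 46–61.
Amplicon spans positions 20–61: 42 bp.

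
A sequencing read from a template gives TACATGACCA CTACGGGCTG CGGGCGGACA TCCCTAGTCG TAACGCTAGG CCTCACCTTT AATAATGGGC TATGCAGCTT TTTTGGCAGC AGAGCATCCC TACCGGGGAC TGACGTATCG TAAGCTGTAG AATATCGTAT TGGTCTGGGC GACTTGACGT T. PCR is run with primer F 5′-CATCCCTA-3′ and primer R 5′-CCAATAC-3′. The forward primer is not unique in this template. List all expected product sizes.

115 bp, 49 bp

The forward primer CATCCCTA matches the top strand at positions 29–36, 95–102.
The reverse primer's reverse complement is GTATTGG, matching at positions 137–143.
Each forward site pairs with the reverse site to give a product ending at position 143: sizes 115, 49 bp.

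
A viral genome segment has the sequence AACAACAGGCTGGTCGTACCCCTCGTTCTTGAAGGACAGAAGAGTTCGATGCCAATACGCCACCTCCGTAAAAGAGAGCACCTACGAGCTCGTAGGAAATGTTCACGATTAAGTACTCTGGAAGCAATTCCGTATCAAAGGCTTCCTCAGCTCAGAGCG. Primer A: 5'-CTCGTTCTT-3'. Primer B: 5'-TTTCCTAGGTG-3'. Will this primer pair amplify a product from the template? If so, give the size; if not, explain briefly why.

No product — primer B has no binding site in the template.

Primer B (TTTCCTAGGTG) does not match the top strand, and its reverse complement CACCTAGGAAA does not match either.
With no annealing site for primer B, no amplification occurs.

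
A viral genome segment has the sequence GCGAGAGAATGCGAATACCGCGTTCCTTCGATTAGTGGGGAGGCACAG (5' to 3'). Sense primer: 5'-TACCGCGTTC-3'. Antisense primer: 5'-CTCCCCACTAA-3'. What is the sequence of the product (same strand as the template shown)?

Forward primer TACCGCGTTC is found on the top strand at positions 16–25.
Taking the reverse complement of CTCCCCACTAA gives TTAGTGGGGAG, found at positions 32–42 on the template; the primer anneals here to the top strand with its 3' end pointing upstream.
The product is the template from position 16 through 42 (27 bp).

5'-TACCGCGTTCCTTCGATTAGTGGGGAG-3'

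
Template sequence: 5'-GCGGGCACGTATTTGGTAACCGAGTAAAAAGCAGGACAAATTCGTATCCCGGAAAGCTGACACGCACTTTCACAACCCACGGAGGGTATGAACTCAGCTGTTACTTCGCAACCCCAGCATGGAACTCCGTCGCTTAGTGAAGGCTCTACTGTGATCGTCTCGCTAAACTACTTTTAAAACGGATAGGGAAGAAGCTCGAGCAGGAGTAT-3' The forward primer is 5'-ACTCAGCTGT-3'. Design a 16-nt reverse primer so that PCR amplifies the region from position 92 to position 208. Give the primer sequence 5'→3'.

The product's 3' end on the top strand is position 208.
The reverse primer anneals to the top strand over positions 193–208, i.e. to AGCTCGAGCAGGAGTA.
Its sequence written 5'→3' is the reverse complement: TACTCCTGCTCGAGCT.

5'-TACTCCTGCTCGAGCT-3'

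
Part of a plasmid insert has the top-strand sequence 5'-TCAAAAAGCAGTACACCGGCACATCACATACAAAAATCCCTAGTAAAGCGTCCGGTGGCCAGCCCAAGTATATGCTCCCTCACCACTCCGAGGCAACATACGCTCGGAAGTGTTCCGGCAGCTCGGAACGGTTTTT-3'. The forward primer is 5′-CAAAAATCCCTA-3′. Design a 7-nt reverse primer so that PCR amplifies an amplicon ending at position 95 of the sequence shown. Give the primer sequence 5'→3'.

5'-TGCCTCG-3'

The forward primer binds at positions 31–42; the product's 3' end on the top strand is position 95.
The reverse primer anneals to the top strand over positions 89–95, i.e. to CGAGGCA.
Its sequence written 5'→3' is the reverse complement: TGCCTCG.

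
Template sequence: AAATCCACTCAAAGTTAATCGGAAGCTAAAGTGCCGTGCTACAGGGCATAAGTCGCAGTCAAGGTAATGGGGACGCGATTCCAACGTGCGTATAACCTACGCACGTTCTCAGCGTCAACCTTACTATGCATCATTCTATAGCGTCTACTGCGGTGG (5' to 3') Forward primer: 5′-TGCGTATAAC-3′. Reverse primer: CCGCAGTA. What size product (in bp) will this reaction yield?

67 bp

Scanning the template, TGCGTATAAC occurs at positions 87–96; this primer anneals to the bottom strand there with its 3' end pointing downstream.
The reverse primer's reverse complement is TACTGCGG, which matches the template at positions 146–153.
The product runs from position 87 to position 153, so its length is 153 − 87 + 1 = 67 bp.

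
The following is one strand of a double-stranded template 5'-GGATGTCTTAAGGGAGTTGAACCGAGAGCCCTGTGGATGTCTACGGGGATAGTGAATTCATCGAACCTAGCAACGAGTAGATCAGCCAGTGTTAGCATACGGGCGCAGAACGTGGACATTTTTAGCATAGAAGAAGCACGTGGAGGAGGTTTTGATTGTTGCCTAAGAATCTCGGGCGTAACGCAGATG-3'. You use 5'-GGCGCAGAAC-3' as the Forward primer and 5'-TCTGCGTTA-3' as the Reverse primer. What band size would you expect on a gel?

86 bp

The forward primer matches the template at positions 102–111.
The reverse primer's reverse complement is TAACGCAGA, which matches the template at positions 179–187.
The product runs from position 102 to position 187, so its length is 187 − 102 + 1 = 86 bp.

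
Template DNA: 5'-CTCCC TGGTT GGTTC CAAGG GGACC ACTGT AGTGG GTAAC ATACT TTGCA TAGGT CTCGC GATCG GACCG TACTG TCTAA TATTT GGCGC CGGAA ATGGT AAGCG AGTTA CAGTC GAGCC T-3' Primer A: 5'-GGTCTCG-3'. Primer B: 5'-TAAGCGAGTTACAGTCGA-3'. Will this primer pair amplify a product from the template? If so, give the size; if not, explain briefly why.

Primer A (GGTCTCG) matches the top strand at positions 53–59 (3' end points downstream).
Primer B (TAAGCGAGTTACAGTCGA) also matches the top strand directly, at positions 100–117 — its reverse complement TCGACTGTAACTCGCTTA is not present.
Both primers anneal to the bottom strand with 3' ends pointing the same way, so neither can prime synthesis back toward the other.

No product — both primers anneal to the same strand and extend in the same direction.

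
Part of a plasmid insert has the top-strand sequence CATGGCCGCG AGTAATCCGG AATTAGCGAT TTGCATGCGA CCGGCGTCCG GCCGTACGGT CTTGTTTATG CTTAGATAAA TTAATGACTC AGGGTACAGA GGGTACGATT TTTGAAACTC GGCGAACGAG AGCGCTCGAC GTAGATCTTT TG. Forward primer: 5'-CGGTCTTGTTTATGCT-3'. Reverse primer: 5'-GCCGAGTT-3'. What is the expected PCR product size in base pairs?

Forward primer CGGTCTTGTTTATGCT is found on the top strand at positions 57–72.
Reverse complement of the reverse primer: AACTCGGC. This occurs on the top strand at positions 116–123.
Amplicon spans positions 57–123: 67 bp.

67 bp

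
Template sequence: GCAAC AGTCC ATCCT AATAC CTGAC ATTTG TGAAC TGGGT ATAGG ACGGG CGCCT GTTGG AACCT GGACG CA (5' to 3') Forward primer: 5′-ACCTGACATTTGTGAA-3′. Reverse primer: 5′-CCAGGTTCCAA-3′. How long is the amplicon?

49 bp

Forward primer ACCTGACATTTGTGAA is found on the top strand at positions 19–34.
Reverse complement of the reverse primer: TTGGAACCTGG. This occurs on the top strand at positions 57–67.
The product runs from position 19 to position 67, so its length is 67 − 19 + 1 = 49 bp.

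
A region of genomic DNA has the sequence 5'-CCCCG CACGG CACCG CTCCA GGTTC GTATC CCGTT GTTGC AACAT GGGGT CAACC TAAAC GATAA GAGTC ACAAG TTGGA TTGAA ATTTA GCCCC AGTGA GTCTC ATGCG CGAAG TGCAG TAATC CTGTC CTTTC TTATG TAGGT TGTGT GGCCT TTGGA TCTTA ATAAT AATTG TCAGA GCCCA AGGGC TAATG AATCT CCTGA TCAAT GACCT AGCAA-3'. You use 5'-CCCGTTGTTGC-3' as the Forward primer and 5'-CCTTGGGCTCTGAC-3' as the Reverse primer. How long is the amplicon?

The forward primer matches the template at positions 30–40.
Reverse complement of the reverse primer: GTCAGAGCCCAAGG. This occurs on the top strand at positions 175–188.
The product runs from position 30 to position 188, so its length is 188 − 30 + 1 = 159 bp.

159 bp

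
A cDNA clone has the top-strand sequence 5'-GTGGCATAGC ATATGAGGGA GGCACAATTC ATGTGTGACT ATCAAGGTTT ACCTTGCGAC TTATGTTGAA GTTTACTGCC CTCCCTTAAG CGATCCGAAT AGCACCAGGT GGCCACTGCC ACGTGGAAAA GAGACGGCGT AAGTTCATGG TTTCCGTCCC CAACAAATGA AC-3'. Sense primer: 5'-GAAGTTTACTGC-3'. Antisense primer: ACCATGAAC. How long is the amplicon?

84 bp

Scanning the template, GAAGTTTACTGC occurs at positions 68–79; this primer anneals to the bottom strand there with its 3' end pointing downstream.
Taking the reverse complement of ACCATGAAC gives GTTCATGGT, found at positions 143–151 on the template; the primer anneals here to the top strand with its 3' end pointing upstream.
Amplicon spans positions 68–151: 84 bp.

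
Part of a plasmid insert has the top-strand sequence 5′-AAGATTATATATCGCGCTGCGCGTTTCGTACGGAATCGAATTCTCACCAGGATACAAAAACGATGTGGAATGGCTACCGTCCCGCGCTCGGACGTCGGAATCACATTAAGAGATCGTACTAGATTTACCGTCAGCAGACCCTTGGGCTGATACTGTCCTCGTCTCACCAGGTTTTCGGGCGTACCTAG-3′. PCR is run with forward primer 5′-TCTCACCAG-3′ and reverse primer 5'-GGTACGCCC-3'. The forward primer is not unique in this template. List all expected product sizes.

The forward primer TCTCACCAG matches the top strand at positions 42–50, 162–170.
The reverse primer's reverse complement is GGGCGTACC, matching at positions 177–185.
Each forward site pairs with the reverse site to give a product ending at position 185: sizes 144, 24 bp.

144 bp, 24 bp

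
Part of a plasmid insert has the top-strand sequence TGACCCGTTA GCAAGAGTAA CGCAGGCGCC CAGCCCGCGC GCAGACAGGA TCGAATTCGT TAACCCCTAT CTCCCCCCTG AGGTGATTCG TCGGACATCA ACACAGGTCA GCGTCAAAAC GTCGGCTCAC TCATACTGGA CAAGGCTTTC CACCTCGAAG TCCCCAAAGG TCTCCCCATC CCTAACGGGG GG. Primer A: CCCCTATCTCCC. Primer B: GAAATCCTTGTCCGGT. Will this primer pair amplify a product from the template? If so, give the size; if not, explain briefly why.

No product — primer B has no binding site in the template.

Primer B (GAAATCCTTGTCCGGT) does not match the top strand, and its reverse complement ACCGGACAAGGATTTC does not match either.
With no annealing site for primer B, no amplification occurs.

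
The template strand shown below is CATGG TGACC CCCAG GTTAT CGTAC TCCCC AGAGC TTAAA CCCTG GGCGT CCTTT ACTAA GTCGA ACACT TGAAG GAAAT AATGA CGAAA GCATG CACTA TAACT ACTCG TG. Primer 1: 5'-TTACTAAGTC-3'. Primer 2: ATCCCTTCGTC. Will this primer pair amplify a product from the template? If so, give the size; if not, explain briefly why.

Primer 2 (ATCCCTTCGTC) does not match the top strand, and its reverse complement GACGAAGGGAT does not match either.
With no annealing site for primer 2, no amplification occurs.

No product — primer 2 has no binding site in the template.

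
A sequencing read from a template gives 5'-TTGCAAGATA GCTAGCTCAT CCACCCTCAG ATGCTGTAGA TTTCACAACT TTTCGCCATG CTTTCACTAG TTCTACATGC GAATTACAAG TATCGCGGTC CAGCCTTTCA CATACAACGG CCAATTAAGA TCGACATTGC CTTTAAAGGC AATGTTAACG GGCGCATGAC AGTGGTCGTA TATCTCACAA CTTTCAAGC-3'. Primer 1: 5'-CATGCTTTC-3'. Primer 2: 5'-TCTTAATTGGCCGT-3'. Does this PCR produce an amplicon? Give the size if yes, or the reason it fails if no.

Yes — a 74 bp product.

Primer 1 (CATGCTTTC) matches the top strand at positions 57–65; it acts as a forward primer.
Primer 2's reverse complement is ACGGCCAATTAAGA, matching the top strand at positions 117–130; it acts as a reverse primer.
The 3' ends face each other across positions 57–130, giving a 74 bp product.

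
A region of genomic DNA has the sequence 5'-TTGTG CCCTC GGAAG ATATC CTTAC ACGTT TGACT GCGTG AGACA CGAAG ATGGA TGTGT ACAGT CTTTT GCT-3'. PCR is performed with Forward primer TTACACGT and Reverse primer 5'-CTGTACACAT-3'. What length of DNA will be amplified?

43 bp

Forward primer TTACACGT is found on the top strand at positions 22–29.
The reverse primer's reverse complement is ATGTGTACAG, which matches the template at positions 55–64.
Amplicon spans positions 22–64: 43 bp.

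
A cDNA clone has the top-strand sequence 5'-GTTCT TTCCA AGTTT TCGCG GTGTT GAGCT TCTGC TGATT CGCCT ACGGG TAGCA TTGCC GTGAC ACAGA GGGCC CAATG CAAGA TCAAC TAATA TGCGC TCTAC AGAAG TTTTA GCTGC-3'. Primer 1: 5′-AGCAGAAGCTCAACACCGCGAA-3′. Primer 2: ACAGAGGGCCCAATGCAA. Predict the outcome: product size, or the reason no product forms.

No product — the primers' 3' ends point away from each other.

Primer 1 (AGCAGAAGCTCAACACCGCGAA) has reverse complement TTCGCGGTGTTGAGCTTCTGCT, which matches the top strand at positions 15–36; primer 1 anneals to the top strand there with its 3' end pointing upstream toward position 15.
Primer 2 (ACAGAGGGCCCAATGCAA) matches the top strand directly at positions 66–83; it anneals to the bottom strand with its 3' end pointing downstream toward position 83.
The 3' ends diverge (primer 1 extends toward position 1, primer 2 toward position 120), so the primers never converge on a shared product.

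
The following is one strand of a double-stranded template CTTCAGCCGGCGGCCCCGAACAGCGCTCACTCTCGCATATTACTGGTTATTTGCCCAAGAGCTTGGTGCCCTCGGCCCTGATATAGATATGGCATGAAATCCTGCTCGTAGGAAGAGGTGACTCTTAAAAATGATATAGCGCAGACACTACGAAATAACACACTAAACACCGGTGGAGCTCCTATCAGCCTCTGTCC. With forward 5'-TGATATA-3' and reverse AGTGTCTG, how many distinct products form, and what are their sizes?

The forward primer TGATATA matches the top strand at positions 79–85, 132–138.
The reverse primer's reverse complement is CAGACACT, matching at positions 142–149.
Each forward site pairs with the reverse site to give a product ending at position 149: sizes 71, 18 bp.

Two products: 71 bp, 18 bp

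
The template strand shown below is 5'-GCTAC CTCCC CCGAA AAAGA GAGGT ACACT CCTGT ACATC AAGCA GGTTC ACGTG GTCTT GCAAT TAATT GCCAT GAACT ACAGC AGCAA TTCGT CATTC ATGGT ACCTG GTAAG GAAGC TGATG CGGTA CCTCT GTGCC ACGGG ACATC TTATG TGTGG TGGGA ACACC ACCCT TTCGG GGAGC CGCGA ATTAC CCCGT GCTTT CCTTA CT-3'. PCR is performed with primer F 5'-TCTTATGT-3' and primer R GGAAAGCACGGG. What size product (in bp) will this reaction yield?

Scanning the template, TCTTATGT occurs at positions 149–156; this primer anneals to the bottom strand there with its 3' end pointing downstream.
Taking the reverse complement of GGAAAGCACGGG gives CCCGTGCTTTCC, found at positions 196–207 on the template; the primer anneals here to the top strand with its 3' end pointing upstream.
Amplicon spans positions 149–207: 59 bp.

59 bp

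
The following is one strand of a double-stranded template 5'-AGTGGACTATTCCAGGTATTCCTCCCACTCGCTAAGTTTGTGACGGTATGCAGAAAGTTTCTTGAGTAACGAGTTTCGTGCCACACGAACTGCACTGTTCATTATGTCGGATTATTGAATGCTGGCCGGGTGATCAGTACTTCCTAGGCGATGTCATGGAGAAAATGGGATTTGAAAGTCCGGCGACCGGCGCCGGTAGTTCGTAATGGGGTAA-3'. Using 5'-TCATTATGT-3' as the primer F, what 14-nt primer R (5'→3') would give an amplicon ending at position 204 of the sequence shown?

The forward primer binds at positions 99–107; the product's 3' end on the top strand is position 204.
The reverse primer anneals to the top strand over positions 191–204, i.e. to CGCCGGTAGTTCGT.
Its sequence written 5'→3' is the reverse complement: ACGAACTACCGGCG.

5'-ACGAACTACCGGCG-3'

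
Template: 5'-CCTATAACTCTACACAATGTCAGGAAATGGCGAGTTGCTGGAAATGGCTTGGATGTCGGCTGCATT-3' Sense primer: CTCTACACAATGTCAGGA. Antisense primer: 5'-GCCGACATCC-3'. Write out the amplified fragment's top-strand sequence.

5'-CTCTACACAATGTCAGGAAATGGCGAGTTGCTGGAAATGGCTTGGATGTCGGC-3'

Scanning the template, CTCTACACAATGTCAGGA occurs at positions 8–25; this primer anneals to the bottom strand there with its 3' end pointing downstream.
The reverse primer's reverse complement is GGATGTCGGC, which matches the template at positions 51–60.
The product is the template from position 8 through 60 (53 bp).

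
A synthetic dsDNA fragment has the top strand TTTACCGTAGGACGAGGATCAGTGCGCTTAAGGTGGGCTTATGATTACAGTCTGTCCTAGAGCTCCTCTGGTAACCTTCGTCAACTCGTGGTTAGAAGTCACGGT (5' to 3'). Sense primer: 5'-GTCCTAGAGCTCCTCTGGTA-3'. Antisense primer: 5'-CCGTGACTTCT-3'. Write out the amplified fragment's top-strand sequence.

5'-GTCCTAGAGCTCCTCTGGTAACCTTCGTCAACTCGTGGTTAGAAGTCACGG-3'

Forward primer GTCCTAGAGCTCCTCTGGTA is found on the top strand at positions 54–73.
Taking the reverse complement of CCGTGACTTCT gives AGAAGTCACGG, found at positions 94–104 on the template; the primer anneals here to the top strand with its 3' end pointing upstream.
The product is the template from position 54 through 104 (51 bp).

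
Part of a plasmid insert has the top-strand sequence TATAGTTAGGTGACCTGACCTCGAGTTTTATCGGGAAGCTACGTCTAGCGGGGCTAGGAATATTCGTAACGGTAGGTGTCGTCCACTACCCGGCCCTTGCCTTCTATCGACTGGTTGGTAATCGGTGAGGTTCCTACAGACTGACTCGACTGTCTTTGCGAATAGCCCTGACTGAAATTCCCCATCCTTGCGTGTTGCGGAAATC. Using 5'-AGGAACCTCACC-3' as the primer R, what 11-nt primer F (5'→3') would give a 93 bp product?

5'-GTCTAGCGGGG-3'

The reverse primer's reverse complement GGTGAGGTTCCT matches the template at positions 124–135, so the product ends at position 135.
A 93 bp product then starts at position 135 − 93 + 1 = 43.
The forward primer is identical to the top strand there: GTCTAGCGGGG.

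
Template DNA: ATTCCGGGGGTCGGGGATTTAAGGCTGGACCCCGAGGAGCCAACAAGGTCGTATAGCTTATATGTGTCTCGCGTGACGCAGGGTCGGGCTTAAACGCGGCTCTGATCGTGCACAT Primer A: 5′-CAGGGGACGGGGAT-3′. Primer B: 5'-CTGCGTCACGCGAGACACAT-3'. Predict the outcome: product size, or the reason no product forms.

No product — primer A has no binding site in the template.

Primer A (CAGGGGACGGGGAT) does not match the top strand, and its reverse complement ATCCCCGTCCCCTG does not match either.
With no annealing site for primer A, no amplification occurs.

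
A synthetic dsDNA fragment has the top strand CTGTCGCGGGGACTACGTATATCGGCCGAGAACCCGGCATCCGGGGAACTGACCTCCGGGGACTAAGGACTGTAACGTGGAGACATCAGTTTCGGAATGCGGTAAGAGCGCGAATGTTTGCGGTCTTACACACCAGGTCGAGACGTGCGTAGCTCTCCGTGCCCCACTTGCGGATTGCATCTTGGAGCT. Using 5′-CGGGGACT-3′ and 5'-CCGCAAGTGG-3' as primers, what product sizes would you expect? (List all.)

167 bp, 117 bp

The forward primer CGGGGACT matches the top strand at positions 7–14, 57–64.
The reverse primer's reverse complement is CCACTTGCGG, matching at positions 164–173.
Each forward site pairs with the reverse site to give a product ending at position 173: sizes 167, 117 bp.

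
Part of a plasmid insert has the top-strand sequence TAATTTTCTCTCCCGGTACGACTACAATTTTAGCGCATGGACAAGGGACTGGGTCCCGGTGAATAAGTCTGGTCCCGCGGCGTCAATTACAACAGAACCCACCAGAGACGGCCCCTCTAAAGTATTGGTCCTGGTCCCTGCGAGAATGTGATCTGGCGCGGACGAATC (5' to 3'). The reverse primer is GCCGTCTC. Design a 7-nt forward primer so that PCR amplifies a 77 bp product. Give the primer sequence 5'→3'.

5'-CATGGAC-3'

The reverse primer's reverse complement GAGACGGC matches the template at positions 105–112, so the product ends at position 112.
A 77 bp product then starts at position 112 − 77 + 1 = 36.
The forward primer is identical to the top strand there: CATGGAC.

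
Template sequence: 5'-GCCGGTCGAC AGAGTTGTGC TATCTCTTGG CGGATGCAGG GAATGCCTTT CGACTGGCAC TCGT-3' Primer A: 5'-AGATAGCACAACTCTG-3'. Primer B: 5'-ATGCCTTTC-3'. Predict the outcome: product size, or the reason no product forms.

Primer A (AGATAGCACAACTCTG) has reverse complement CAGAGTTGTGCTATCT, which matches the top strand at positions 10–25; primer A anneals to the top strand there with its 3' end pointing upstream toward position 10.
Primer B (ATGCCTTTC) matches the top strand directly at positions 43–51; it anneals to the bottom strand with its 3' end pointing downstream toward position 51.
The 3' ends diverge (primer A extends toward position 1, primer B toward position 64), so the primers never converge on a shared product.

No product — the primers' 3' ends point away from each other.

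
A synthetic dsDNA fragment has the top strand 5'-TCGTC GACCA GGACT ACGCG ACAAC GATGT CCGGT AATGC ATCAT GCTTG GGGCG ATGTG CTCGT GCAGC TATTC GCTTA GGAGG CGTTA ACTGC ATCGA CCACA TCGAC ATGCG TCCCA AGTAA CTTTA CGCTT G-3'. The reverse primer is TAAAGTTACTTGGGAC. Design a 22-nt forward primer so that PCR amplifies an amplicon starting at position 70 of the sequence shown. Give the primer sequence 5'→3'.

5'-CTATTCGCTTAGGAGGCGTTAA-3'

The reverse primer's reverse complement GTCCCAAGTAACTTTA matches the template at positions 115–130; the product starts at position 70.
The forward primer is identical to the top strand over positions 70–91: CTATTCGCTTAGGAGGCGTTAA.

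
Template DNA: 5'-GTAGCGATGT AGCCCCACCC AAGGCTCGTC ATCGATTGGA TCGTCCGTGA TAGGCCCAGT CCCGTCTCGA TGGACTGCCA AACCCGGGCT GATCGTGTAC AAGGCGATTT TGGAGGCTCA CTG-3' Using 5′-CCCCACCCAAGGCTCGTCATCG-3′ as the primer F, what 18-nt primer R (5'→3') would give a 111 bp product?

The forward primer binds at positions 13–34, so a 111 bp product ends at position 13 + 111 − 1 = 123.
The reverse primer anneals to the top strand over positions 106–123, i.e. to GATTTTGGAGGCTCACTG.
Its sequence written 5'→3' is the reverse complement: CAGTGAGCCTCCAAAATC.

5'-CAGTGAGCCTCCAAAATC-3'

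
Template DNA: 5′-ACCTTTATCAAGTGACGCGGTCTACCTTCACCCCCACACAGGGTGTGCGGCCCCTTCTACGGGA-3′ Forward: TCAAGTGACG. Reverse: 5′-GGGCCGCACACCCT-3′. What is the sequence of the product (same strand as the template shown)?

5'-TCAAGTGACGCGGTCTACCTTCACCCCCACACAGGGTGTGCGGCCC-3'

Forward primer TCAAGTGACG is found on the top strand at positions 8–17.
Reverse complement of the reverse primer: AGGGTGTGCGGCCC. This occurs on the top strand at positions 40–53.
The product is the template from position 8 through 53 (46 bp).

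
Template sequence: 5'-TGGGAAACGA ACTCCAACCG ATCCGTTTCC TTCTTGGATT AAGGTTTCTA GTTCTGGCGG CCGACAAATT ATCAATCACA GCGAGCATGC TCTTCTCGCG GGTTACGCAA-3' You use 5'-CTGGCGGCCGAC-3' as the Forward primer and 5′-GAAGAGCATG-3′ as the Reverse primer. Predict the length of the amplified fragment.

42 bp

Forward primer CTGGCGGCCGAC is found on the top strand at positions 54–65.
Reverse complement of the reverse primer: CATGCTCTTC. This occurs on the top strand at positions 86–95.
The product runs from position 54 to position 95, so its length is 95 − 54 + 1 = 42 bp.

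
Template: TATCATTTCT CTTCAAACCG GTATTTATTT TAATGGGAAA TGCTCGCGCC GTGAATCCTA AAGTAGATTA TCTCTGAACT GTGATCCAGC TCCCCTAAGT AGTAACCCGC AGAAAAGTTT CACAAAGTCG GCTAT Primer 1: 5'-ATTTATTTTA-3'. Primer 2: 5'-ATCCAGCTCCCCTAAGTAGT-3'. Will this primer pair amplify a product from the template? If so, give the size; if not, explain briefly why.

Primer 1 (ATTTATTTTA) matches the top strand at positions 23–32 (3' end points downstream).
Primer 2 (ATCCAGCTCCCCTAAGTAGT) also matches the top strand directly, at positions 84–103 — its reverse complement ACTACTTAGGGGAGCTGGAT is not present.
Both primers anneal to the bottom strand with 3' ends pointing the same way, so neither can prime synthesis back toward the other.

No product — both primers anneal to the same strand and extend in the same direction.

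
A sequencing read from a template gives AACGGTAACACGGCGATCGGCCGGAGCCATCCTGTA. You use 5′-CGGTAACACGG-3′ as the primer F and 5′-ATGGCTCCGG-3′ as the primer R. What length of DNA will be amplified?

28 bp

Forward primer CGGTAACACGG is found on the top strand at positions 3–13.
The reverse primer's reverse complement is CCGGAGCCAT, which matches the template at positions 21–30.
The product runs from position 3 to position 30, so its length is 30 − 3 + 1 = 28 bp.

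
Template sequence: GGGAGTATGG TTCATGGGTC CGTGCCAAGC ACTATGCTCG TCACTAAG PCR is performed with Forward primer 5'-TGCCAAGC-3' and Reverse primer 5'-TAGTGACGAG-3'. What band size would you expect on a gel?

The forward primer matches the template at positions 23–30.
The reverse primer's reverse complement is CTCGTCACTA, which matches the template at positions 37–46.
The product runs from position 23 to position 46, so its length is 46 − 23 + 1 = 24 bp.

24 bp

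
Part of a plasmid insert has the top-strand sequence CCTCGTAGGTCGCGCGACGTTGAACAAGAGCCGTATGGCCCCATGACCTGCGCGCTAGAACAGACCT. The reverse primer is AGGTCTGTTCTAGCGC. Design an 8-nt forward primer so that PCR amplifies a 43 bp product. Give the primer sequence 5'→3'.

The reverse primer's reverse complement GCGCTAGAACAGACCT matches the template at positions 52–67, so the product ends at position 67.
A 43 bp product then starts at position 67 − 43 + 1 = 25.
The forward primer is identical to the top strand there: CAAGAGCC.

5'-CAAGAGCC-3'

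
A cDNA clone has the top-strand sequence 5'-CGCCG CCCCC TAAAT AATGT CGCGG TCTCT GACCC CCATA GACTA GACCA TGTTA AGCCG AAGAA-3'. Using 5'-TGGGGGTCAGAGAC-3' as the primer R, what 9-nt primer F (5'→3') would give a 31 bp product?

The reverse primer's reverse complement GTCTCTGACCCCCA matches the template at positions 25–38, so the product ends at position 38.
A 31 bp product then starts at position 38 − 31 + 1 = 8.
The forward primer is identical to the top strand there: CCCTAAATA.

5'-CCCTAAATA-3'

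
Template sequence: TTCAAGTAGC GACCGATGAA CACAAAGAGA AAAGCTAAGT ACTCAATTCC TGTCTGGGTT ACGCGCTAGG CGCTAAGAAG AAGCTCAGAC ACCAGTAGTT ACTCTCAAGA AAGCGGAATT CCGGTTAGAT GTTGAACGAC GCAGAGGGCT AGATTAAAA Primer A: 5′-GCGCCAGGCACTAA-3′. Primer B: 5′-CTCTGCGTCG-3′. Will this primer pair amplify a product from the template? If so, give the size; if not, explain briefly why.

Primer A (GCGCCAGGCACTAA) does not match the top strand, and its reverse complement TTAGTGCCTGGCGC does not match either.
With no annealing site for primer A, no amplification occurs.

No product — primer A has no binding site in the template.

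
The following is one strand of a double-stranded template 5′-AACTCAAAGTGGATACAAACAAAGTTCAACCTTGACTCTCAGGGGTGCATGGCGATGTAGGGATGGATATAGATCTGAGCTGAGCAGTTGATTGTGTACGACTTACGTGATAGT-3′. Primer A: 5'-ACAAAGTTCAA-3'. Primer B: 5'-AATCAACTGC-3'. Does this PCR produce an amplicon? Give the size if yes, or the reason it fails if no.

Primer A (ACAAAGTTCAA) matches the top strand at positions 19–29; it acts as a forward primer.
Primer B's reverse complement is GCAGTTGATT, matching the top strand at positions 84–93; it acts as a reverse primer.
The 3' ends face each other across positions 19–93, giving a 75 bp product.

Yes — a 75 bp product.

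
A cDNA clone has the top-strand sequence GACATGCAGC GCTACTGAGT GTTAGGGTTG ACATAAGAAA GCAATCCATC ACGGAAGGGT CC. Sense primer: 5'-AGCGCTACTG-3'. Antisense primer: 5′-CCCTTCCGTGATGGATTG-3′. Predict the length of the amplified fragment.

Scanning the template, AGCGCTACTG occurs at positions 8–17; this primer anneals to the bottom strand there with its 3' end pointing downstream.
The reverse primer's reverse complement is CAATCCATCACGGAAGGG, which matches the template at positions 42–59.
The product runs from position 8 to position 59, so its length is 59 − 8 + 1 = 52 bp.

52 bp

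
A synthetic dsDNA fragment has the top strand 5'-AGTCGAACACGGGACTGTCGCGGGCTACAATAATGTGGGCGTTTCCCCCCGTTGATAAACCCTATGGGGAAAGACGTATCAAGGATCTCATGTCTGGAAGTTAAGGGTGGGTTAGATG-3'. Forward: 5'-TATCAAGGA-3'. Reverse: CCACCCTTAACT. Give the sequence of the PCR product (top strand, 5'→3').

The forward primer matches the template at positions 77–85.
The reverse primer's reverse complement is AGTTAAGGGTGG, which matches the template at positions 99–110.
The product is the template from position 77 through 110 (34 bp).

5'-TATCAAGGATCTCATGTCTGGAAGTTAAGGGTGG-3'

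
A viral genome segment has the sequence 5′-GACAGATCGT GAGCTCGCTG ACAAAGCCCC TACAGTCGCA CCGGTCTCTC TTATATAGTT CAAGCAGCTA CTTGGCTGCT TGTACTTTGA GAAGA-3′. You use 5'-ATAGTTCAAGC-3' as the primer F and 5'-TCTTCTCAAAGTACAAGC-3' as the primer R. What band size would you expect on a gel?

The forward primer matches the template at positions 55–65.
Taking the reverse complement of TCTTCTCAAAGTACAAGC gives GCTTGTACTTTGAGAAGA, found at positions 78–95 on the template; the primer anneals here to the top strand with its 3' end pointing upstream.
Amplicon spans positions 55–95: 41 bp.

41 bp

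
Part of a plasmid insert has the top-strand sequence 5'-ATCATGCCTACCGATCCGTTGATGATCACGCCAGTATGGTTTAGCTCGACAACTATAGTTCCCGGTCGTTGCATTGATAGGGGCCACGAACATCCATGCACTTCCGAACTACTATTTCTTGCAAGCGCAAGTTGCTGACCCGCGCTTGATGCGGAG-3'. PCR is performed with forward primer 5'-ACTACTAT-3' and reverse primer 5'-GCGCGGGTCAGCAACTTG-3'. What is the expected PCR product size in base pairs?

38 bp

The forward primer matches the template at positions 108–115.
The reverse primer's reverse complement is CAAGTTGCTGACCCGCGC, which matches the template at positions 128–145.
Product length = (reverse-primer end) − (forward-primer start) + 1 = 145 − 108 + 1 = 38 bp.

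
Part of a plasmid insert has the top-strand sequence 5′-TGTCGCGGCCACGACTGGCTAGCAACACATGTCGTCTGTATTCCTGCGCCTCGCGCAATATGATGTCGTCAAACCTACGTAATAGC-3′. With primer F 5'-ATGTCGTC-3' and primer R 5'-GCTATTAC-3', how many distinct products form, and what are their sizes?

The forward primer ATGTCGTC matches the top strand at positions 29–36, 63–70.
The reverse primer's reverse complement is GTAATAGC, matching at positions 79–86.
Each forward site pairs with the reverse site to give a product ending at position 86: sizes 58, 24 bp.

Two products: 58 bp, 24 bp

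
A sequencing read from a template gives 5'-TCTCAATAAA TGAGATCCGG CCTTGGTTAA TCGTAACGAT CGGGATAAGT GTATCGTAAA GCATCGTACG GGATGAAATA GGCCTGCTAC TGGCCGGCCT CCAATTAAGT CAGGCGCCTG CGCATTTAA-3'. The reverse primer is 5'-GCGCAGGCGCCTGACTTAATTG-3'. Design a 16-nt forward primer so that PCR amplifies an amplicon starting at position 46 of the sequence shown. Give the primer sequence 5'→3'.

The reverse primer's reverse complement CAATTAAGTCAGGCGCCTGCGC matches the template at positions 102–123; the product starts at position 46.
The forward primer is identical to the top strand over positions 46–61: TAAGTGTATCGTAAAG.

5'-TAAGTGTATCGTAAAG-3'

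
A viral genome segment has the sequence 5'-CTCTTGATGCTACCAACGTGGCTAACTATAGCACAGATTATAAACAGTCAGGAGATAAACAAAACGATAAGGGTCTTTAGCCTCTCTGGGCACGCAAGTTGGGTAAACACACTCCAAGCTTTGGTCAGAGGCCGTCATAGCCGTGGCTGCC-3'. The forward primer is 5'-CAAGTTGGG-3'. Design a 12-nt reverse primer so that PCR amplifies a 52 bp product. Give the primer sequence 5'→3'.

5'-CCACGGCTATGA-3'

The forward primer binds at positions 95–103, so a 52 bp product ends at position 95 + 52 − 1 = 146.
The reverse primer anneals to the top strand over positions 135–146, i.e. to TCATAGCCGTGG.
Its sequence written 5'→3' is the reverse complement: CCACGGCTATGA.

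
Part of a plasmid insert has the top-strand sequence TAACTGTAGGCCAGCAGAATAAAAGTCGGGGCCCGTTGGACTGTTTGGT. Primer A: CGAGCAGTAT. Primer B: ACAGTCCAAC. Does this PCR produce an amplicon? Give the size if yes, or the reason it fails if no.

Primer A (CGAGCAGTAT) does not match the top strand, and its reverse complement ATACTGCTCG does not match either.
With no annealing site for primer A, no amplification occurs.

No product — primer A has no binding site in the template.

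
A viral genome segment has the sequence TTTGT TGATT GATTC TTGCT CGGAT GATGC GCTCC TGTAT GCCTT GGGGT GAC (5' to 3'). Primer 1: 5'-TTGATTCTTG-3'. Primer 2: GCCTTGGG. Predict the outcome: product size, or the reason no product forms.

Primer 1 (TTGATTCTTG) matches the top strand at positions 9–18 (3' end points downstream).
Primer 2 (GCCTTGGG) also matches the top strand directly, at positions 41–48 — its reverse complement CCCAAGGC is not present.
Both primers anneal to the bottom strand with 3' ends pointing the same way, so neither can prime synthesis back toward the other.

No product — both primers anneal to the same strand and extend in the same direction.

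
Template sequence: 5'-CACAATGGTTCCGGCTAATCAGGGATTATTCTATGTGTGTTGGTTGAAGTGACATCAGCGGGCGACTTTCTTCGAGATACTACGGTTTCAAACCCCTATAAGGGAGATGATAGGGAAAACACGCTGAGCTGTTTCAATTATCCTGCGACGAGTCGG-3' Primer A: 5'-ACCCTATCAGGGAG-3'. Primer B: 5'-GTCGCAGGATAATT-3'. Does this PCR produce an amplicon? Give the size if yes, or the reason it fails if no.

Primer A (ACCCTATCAGGGAG) does not match the top strand, and its reverse complement CTCCCTGATAGGGT does not match either.
With no annealing site for primer A, no amplification occurs.

No product — primer A has no binding site in the template.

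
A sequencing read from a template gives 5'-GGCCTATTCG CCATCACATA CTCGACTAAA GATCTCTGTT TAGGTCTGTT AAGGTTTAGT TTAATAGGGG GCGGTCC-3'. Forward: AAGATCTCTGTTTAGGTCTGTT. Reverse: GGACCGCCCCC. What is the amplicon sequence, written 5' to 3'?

5'-AAGATCTCTGTTTAGGTCTGTTAAGGTTTAGTTTAATAGGGGGCGGTCC-3'

Scanning the template, AAGATCTCTGTTTAGGTCTGTT occurs at positions 29–50; this primer anneals to the bottom strand there with its 3' end pointing downstream.
Reverse complement of the reverse primer: GGGGGCGGTCC. This occurs on the top strand at positions 67–77.
The product is the template from position 29 through 77 (49 bp).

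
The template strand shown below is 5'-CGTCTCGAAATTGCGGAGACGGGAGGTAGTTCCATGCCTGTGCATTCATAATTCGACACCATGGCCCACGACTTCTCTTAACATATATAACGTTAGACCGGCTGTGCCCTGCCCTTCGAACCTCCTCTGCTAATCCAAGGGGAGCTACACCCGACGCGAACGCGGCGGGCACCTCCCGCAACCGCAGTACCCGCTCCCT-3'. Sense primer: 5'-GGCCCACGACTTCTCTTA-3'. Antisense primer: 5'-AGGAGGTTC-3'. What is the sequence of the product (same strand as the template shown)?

5'-GGCCCACGACTTCTCTTAACATATATAACGTTAGACCGGCTGTGCCCTGCCCTTCGAACCTCCT-3'

Forward primer GGCCCACGACTTCTCTTA is found on the top strand at positions 63–80.
Taking the reverse complement of AGGAGGTTC gives GAACCTCCT, found at positions 118–126 on the template; the primer anneals here to the top strand with its 3' end pointing upstream.
The product is the template from position 63 through 126 (64 bp).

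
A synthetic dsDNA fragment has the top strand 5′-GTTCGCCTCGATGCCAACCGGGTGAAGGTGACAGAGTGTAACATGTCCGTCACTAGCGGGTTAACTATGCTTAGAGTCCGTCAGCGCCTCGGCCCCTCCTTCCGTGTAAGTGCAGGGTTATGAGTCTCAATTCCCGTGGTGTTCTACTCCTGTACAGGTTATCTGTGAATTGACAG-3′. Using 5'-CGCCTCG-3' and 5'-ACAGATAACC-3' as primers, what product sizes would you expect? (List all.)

163 bp, 82 bp

The forward primer CGCCTCG matches the top strand at positions 4–10, 85–91.
The reverse primer's reverse complement is GGTTATCTGT, matching at positions 157–166.
Each forward site pairs with the reverse site to give a product ending at position 166: sizes 163, 82 bp.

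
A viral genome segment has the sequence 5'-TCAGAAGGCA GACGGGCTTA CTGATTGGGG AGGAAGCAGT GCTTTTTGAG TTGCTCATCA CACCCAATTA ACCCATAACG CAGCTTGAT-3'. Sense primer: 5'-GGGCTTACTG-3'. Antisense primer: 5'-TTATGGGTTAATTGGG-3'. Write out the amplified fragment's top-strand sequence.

The forward primer matches the template at positions 14–23.
Reverse complement of the reverse primer: CCCAATTAACCCATAA. This occurs on the top strand at positions 63–78.
The product is the template from position 14 through 78 (65 bp).

5'-GGGCTTACTGATTGGGGAGGAAGCAGTGCTTTTTGAGTTGCTCATCACACCCAATTAACCCATAA-3'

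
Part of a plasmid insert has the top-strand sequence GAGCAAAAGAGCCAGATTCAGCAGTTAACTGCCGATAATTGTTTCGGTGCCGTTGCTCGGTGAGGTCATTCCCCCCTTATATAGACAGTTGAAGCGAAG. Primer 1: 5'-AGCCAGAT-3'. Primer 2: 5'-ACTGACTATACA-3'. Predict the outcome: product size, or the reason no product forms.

Primer 2 (ACTGACTATACA) does not match the top strand, and its reverse complement TGTATAGTCAGT does not match either.
With no annealing site for primer 2, no amplification occurs.

No product — primer 2 has no binding site in the template.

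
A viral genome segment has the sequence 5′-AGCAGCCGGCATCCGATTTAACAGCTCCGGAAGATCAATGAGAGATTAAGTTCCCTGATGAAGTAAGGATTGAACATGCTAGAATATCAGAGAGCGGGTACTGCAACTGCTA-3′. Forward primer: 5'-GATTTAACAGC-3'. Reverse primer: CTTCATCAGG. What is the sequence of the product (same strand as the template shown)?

Forward primer GATTTAACAGC is found on the top strand at positions 15–25.
Reverse complement of the reverse primer: CCTGATGAAG. This occurs on the top strand at positions 54–63.
The product is the template from position 15 through 63 (49 bp).

5'-GATTTAACAGCTCCGGAAGATCAATGAGAGATTAAGTTCCCTGATGAAG-3'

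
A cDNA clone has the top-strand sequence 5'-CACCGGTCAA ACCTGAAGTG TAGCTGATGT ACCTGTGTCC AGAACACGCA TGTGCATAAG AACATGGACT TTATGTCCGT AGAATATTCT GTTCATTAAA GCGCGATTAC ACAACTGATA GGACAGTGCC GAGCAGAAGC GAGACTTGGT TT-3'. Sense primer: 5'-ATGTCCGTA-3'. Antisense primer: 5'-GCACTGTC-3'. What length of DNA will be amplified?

57 bp

Scanning the template, ATGTCCGTA occurs at positions 73–81; this primer anneals to the bottom strand there with its 3' end pointing downstream.
The reverse primer's reverse complement is GACAGTGC, which matches the template at positions 122–129.
Product length = (reverse-primer end) − (forward-primer start) + 1 = 129 − 73 + 1 = 57 bp.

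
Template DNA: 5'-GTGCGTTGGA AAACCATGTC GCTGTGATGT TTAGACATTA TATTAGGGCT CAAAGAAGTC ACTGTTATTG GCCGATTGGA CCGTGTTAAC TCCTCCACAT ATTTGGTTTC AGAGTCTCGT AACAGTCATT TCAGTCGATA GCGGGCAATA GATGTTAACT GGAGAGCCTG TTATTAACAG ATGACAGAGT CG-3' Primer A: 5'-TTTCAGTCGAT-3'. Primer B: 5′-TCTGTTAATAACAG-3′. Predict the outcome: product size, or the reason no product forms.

Primer A (TTTCAGTCGAT) matches the top strand at positions 129–139; it acts as a forward primer.
Primer B's reverse complement is CTGTTATTAACAGA, matching the top strand at positions 168–181; it acts as a reverse primer.
The 3' ends face each other across positions 129–181, giving a 53 bp product.

Yes — a 53 bp product.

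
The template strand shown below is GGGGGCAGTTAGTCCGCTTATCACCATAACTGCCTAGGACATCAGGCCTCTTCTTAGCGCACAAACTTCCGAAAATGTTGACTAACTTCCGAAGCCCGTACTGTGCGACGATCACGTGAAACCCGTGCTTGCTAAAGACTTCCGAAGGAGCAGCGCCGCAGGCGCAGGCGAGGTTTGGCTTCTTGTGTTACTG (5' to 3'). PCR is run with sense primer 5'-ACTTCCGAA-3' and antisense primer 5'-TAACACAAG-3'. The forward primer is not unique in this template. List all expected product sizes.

The forward primer ACTTCCGAA matches the top strand at positions 65–73, 85–93, 138–146.
The reverse primer's reverse complement is CTTGTGTTA, matching at positions 182–190.
Each forward site pairs with the reverse site to give a product ending at position 190: sizes 126, 106, 53 bp.

126 bp, 106 bp, 53 bp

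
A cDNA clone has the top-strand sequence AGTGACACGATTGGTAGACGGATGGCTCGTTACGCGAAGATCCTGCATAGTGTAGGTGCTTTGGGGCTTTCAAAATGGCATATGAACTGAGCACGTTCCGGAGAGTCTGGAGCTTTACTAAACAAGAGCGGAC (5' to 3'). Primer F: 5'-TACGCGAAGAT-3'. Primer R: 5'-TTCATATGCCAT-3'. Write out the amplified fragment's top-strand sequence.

The forward primer matches the template at positions 31–41.
Taking the reverse complement of TTCATATGCCAT gives ATGGCATATGAA, found at positions 75–86 on the template; the primer anneals here to the top strand with its 3' end pointing upstream.
The product is the template from position 31 through 86 (56 bp).

5'-TACGCGAAGATCCTGCATAGTGTAGGTGCTTTGGGGCTTTCAAAATGGCATATGAA-3'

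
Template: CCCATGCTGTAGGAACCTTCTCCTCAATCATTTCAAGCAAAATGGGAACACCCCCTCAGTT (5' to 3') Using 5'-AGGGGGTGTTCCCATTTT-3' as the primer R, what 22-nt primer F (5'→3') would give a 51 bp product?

5'-GCTGTAGGAACCTTCTCCTCAA-3'

The reverse primer's reverse complement AAAATGGGAACACCCCCT matches the template at positions 39–56, so the product ends at position 56.
A 51 bp product then starts at position 56 − 51 + 1 = 6.
The forward primer is identical to the top strand there: GCTGTAGGAACCTTCTCCTCAA.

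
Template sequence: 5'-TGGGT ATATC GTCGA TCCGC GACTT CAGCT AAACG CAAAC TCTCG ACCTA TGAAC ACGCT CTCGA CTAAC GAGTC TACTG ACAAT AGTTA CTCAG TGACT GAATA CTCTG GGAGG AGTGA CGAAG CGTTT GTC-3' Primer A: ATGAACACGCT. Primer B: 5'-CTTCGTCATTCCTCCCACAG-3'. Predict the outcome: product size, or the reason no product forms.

Primer B (CTTCGTCATTCCTCCCACAG) does not match the top strand, and its reverse complement CTGTGGGAGGAATGACGAAG does not match either.
With no annealing site for primer B, no amplification occurs.

No product — primer B has no binding site in the template.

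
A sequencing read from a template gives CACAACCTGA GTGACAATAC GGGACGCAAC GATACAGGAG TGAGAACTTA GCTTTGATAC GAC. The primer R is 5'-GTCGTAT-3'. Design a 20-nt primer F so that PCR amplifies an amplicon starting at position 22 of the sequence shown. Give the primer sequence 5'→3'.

The reverse primer's reverse complement ATACGAC matches the template at positions 57–63; the product starts at position 22.
The forward primer is identical to the top strand over positions 22–41: GGACGCAACGATACAGGAGT.

5'-GGACGCAACGATACAGGAGT-3'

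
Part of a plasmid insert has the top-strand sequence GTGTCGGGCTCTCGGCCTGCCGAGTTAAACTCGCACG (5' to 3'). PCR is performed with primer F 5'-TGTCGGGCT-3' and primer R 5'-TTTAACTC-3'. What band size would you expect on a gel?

Forward primer TGTCGGGCT is found on the top strand at positions 2–10.
The reverse primer's reverse complement is GAGTTAAA, which matches the template at positions 22–29.
The product runs from position 2 to position 29, so its length is 29 − 2 + 1 = 28 bp.

28 bp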